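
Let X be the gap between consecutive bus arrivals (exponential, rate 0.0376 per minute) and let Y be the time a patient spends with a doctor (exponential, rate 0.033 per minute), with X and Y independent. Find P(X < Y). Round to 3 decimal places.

0.533

λ_1 = 0.0376, λ_2 = 0.033.
For independent exponentials, P(X < Y) = λ_1/(λ_1+λ_2) = 0.0376/0.0706 ≈ 0.533.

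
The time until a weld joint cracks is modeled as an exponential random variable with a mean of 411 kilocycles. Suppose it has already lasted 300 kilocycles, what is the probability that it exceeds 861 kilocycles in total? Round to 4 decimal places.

The rate is λ = 1/411 = 0.00243309 per kilocycle.
P(X > s+t | X > s) = e^(−λ(s+t))/e^(−λs) = e^(−λt), independent of s = 300.
P(X > 561) = e^(−1.365) ≈ 0.2554.

0.2554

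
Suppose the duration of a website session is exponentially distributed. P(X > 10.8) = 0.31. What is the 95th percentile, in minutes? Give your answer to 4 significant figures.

27.62

e^(−λ·10.8) = 0.31 ⇒ λ = −ln(0.31)/10.8 = 0.108443.
95th percentile: 1 − e^(−λt) = 0.95, t = −ln(0.05)/λ = 27.625 minutes.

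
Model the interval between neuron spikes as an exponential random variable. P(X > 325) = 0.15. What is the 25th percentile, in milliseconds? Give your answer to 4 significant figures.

49.28

e^(−λ·325) = 0.15 ⇒ λ = −ln(0.15)/325 = 0.00583729.
25th percentile: 1 − e^(−λt) = 0.25, t = −ln(0.75)/λ = 49.2835 milliseconds.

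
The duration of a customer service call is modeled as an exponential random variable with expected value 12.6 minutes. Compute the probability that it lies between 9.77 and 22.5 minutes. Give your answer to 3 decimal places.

The rate is λ = 1/12.6 = 0.0793651 per minute.
P(9.77 < X < 22.5) = e^(−λ·9.77) − e^(−λ·22.5) = 0.46052 − 0.16768 ≈ 0.293.

0.293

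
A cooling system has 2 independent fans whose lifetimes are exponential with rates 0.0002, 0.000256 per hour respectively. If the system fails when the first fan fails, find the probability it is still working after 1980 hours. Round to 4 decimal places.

The time to first failure is exponential with rate Σλ = 0.0002 + 0.000256 = 0.000456.
P(min > 1980) = e^(−0.000456·1980) = e^(−0.90288) ≈ 0.4054.

0.4054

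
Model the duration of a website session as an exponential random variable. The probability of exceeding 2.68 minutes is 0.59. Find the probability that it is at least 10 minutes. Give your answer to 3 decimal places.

e^(−λ·2.68) = 0.59 ⇒ λ = −ln(0.59)/2.68 = 0.196878.
P(X > 10) = e^(−0.196878·10) = e^(−1.9688) ≈ 0.140.

0.140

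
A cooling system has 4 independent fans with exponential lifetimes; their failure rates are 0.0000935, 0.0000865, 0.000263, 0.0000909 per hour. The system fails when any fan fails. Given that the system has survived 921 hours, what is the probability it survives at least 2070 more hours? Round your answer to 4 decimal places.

0.3312

Time to first failure ~ Exp(Σλ) with Σλ = 0.0005339.
By memorylessness, P(T > 921+2070 | T > 921) = P(T > 2070) = e^(−0.0005339·2070) ≈ 0.3312.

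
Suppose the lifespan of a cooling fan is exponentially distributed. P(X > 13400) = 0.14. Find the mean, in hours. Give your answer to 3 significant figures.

e^(−λ·13400) = 0.14 ⇒ λ = −ln(0.14)/13400 = 0.000146725.
Mean = 1/λ = 6815.48 hours.

6820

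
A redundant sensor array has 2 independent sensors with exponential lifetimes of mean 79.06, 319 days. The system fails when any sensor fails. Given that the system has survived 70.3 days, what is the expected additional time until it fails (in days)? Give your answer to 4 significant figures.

63.36

First-failure rate Σλ = 1/79.06 + 1/319 = 0.0157834.
By memorylessness the expected residual is 1/Σλ = 63.3576 days, regardless of the 70.3 already elapsed.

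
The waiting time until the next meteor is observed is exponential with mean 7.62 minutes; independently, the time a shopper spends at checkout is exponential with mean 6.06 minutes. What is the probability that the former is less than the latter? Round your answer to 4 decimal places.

λ_1 = 1/7.62 = 0.131234, λ_2 = 1/6.06 = 0.165017.
For independent exponentials, P(the former < the latter) = λ_1/(λ_1+λ_2) = 0.131234/0.29625 ≈ 0.4430.

0.4430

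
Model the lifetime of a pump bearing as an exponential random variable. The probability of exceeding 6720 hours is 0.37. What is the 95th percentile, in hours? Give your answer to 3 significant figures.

20200

e^(−λ·6720) = 0.37 ⇒ λ = −ln(0.37)/6720 = 0.000147954.
95th percentile: 1 − e^(−λt) = 0.95, t = −ln(0.05)/λ = 20247.7 hours.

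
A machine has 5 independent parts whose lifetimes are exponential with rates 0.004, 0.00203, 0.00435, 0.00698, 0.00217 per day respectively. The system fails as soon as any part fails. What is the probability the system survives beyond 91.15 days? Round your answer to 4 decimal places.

0.1686

The time to first failure is exponential with rate Σλ = 0.004 + 0.00203 + 0.00435 + 0.00698 + 0.00217 = 0.01953.
P(min > 91.15) = e^(−0.01953·91.15) = e^(−1.7802) ≈ 0.1686.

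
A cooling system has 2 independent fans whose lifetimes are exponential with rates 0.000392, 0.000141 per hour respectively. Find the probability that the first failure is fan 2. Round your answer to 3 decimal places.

0.265

The time to first failure is exponential with rate Σλ = 0.000392 + 0.000141 = 0.000533.
P(fan 2 first) = λ_2/Σλ = 0.000141/0.000533 ≈ 0.265.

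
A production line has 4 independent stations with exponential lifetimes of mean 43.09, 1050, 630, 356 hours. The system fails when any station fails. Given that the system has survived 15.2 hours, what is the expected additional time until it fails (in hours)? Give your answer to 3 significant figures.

First-failure rate Σλ = 1/43.09 + 1/1050 + 1/630 + 1/356 = 0.0285559.
By memorylessness the expected residual is 1/Σλ = 35.019 hours, regardless of the 15.2 already elapsed.

35.0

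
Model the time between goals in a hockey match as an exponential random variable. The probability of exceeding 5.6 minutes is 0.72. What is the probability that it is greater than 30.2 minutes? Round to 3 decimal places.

e^(−λ·5.6) = 0.72 ⇒ λ = −ln(0.72)/5.6 = 0.0586614.
P(X > 30.2) = e^(−0.0586614·30.2) = e^(−1.7716) ≈ 0.170.

0.170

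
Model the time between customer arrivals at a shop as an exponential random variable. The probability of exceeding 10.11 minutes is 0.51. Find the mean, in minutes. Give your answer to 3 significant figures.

15.0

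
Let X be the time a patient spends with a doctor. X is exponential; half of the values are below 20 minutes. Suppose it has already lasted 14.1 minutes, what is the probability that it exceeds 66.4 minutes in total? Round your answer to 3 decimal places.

For an exponential, median = ln(2)/λ, so λ = ln 2 / 20 = 0.0346574 per minute.
By the memoryless property, P(X > 14.1+52.3 | X > 14.1) = P(X > 52.3).
P(X > 52.3) = e^(−1.8126) ≈ 0.163.

0.163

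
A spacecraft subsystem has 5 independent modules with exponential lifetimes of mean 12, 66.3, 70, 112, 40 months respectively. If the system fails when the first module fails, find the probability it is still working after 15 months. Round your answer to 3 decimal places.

0.111

The first failure time is exponential with rate Σλ_i = 1/12 + 1/66.3 + 1/70 + 1/112 + 1/40 = 0.146631 per month.
P(min > 15) = e^(−0.146631·15) = e^(−2.1995) ≈ 0.111.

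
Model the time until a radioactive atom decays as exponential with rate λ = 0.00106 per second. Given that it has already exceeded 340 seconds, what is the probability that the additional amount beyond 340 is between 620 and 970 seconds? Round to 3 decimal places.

Memoryless: the residual past 340 is again Exp(λ).
P(620 < residual < 970) = e^(−λ·620) − e^(−λ·970) = 0.51830 − 0.35765 ≈ 0.161.

0.161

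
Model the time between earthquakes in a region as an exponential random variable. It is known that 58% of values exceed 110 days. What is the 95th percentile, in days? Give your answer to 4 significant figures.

604.9

e^(−λ·110) = 0.58 ⇒ λ = −ln(0.58)/110 = 0.00495207.
95th percentile: 1 − e^(−λt) = 0.95, t = −ln(0.05)/λ = 604.946 days.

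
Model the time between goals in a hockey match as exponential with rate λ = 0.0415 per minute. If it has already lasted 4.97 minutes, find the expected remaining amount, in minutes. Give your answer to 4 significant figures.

24.10

By memorylessness, the remaining amount past any threshold is again Exp(λ) with mean 1/λ = 24.0964 minutes.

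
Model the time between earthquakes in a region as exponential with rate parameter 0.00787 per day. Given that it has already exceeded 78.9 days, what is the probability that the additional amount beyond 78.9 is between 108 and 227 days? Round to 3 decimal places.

0.260

Memoryless: the residual past 78.9 is again Exp(λ).
P(108 < residual < 227) = e^(−λ·108) − e^(−λ·227) = 0.42743 − 0.16755 ≈ 0.260.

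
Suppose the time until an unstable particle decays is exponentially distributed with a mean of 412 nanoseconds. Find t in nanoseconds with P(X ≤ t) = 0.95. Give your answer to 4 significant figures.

1234

The rate is λ = 1/412 = 0.00242718 per nanosecond.
Set 1 − e^(−λt) = 0.95, so t = −ln(0.05)/λ = 2.9957/0.00242718 ≈ 1234.24 nanoseconds.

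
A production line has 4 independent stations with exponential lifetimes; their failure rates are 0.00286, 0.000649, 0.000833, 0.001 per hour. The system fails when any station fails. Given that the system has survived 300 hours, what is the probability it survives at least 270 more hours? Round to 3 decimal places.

Time to first failure ~ Exp(Σλ) with Σλ = 0.005342.
By memorylessness, P(T > 300+270 | T > 300) = P(T > 270) = e^(−0.005342·270) ≈ 0.236.

0.236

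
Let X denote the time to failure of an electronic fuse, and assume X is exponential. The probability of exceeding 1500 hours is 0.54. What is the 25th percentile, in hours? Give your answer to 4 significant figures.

700.3

e^(−λ·1500) = 0.54 ⇒ λ = −ln(0.54)/1500 = 0.000410791.
25th percentile: 1 − e^(−λt) = 0.25, t = −ln(0.75)/λ = 700.313 hours.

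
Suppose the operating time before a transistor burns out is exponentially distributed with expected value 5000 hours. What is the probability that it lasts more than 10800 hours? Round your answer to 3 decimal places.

0.115

The rate is λ = 1/5000 = 0.0002 per hour.
P(X > 10800) = e^(−λ·10800) = e^(−2.16) ≈ 0.115.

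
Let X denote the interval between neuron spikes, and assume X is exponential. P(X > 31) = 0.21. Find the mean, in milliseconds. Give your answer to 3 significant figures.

e^(−λ·31) = 0.21 ⇒ λ = −ln(0.21)/31 = 0.0503435.
Mean = 1/λ = 19.8635 milliseconds.

19.9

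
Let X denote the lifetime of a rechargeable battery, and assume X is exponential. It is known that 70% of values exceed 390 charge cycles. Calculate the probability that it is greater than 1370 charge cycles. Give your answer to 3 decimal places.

e^(−λ·390) = 0.70 ⇒ λ = −ln(0.70)/390 = 0.000914551.
P(X > 1370) = e^(−0.000914551·1370) = e^(−1.2529) ≈ 0.286.

0.286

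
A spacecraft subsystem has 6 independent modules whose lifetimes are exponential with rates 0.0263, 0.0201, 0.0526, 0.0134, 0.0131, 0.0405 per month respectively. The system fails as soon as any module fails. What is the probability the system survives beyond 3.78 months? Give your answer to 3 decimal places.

0.534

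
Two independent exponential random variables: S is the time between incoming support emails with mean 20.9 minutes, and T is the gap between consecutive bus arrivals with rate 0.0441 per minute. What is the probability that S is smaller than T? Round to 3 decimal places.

0.520

λ_1 = 1/20.9 = 0.0478469, λ_2 = 0.0441.
For independent exponentials, P(S < T) = λ_1/(λ_1+λ_2) = 0.0478469/0.0919469 ≈ 0.520.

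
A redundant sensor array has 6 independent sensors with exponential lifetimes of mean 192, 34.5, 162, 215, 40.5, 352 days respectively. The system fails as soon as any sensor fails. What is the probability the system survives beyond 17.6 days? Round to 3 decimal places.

0.279

The first failure time is exponential with rate Σλ_i = 1/192 + 1/34.5 + 1/162 + 1/215 + 1/40.5 + 1/352 = 0.0725501 per day.
P(min > 17.6) = e^(−0.0725501·17.6) = e^(−1.2769) ≈ 0.279.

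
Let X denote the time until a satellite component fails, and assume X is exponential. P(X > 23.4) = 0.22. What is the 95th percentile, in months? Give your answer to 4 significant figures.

46.30

e^(−λ·23.4) = 0.22 ⇒ λ = −ln(0.22)/23.4 = 0.0647063.
95th percentile: 1 − e^(−λt) = 0.95, t = −ln(0.05)/λ = 46.2974 months.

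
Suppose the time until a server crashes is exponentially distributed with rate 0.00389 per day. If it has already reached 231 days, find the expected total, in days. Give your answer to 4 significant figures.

488.1

By memorylessness, E[X | X > 231] = 231 + 1/λ = 231 + 257.069 = 488.069 days.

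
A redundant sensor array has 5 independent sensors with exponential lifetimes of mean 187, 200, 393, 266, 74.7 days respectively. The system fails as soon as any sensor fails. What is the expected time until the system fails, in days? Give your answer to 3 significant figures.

The first failure time is exponential with rate Σλ_i = 1/187 + 1/200 + 1/393 + 1/266 + 1/74.7 = 0.0300384 per day.
E[min] = 1/Σλ = 1/0.0300384 = 33.2907 days.

33.3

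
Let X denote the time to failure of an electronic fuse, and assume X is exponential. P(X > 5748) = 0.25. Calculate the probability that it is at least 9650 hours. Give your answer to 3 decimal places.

0.098

e^(−λ·5748) = 0.25 ⇒ λ = −ln(0.25)/5748 = 0.000241179.
P(X > 9650) = e^(−0.000241179·9650) = e^(−2.3274) ≈ 0.098.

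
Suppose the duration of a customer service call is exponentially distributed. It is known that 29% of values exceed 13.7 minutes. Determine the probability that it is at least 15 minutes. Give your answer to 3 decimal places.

0.258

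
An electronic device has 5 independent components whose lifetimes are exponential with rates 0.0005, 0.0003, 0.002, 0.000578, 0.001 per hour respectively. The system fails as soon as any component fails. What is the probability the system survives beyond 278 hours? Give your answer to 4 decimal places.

0.2961

The time to first failure is exponential with rate Σλ = 0.0005 + 0.0003 + 0.002 + 0.000578 + 0.001 = 0.004378.
P(min > 278) = e^(−0.004378·278) = e^(−1.2171) ≈ 0.2961.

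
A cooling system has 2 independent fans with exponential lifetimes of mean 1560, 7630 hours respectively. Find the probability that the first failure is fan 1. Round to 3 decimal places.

Rates: λ_i = 1/mean_i → 0.000641026, 0.000131062; Σλ = 0.000772087.
P(fan 1 first) = λ_1/Σλ = 0.000641026/0.000772087 ≈ 0.830.

0.830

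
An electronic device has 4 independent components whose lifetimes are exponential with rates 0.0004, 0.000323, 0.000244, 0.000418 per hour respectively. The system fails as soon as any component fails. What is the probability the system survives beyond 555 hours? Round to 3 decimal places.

0.464

The time to first failure is exponential with rate Σλ = 0.0004 + 0.000323 + 0.000244 + 0.000418 = 0.001385.
P(min > 555) = e^(−0.001385·555) = e^(−0.76867) ≈ 0.464.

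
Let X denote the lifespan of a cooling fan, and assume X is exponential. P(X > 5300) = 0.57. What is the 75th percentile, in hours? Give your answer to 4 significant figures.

e^(−λ·5300) = 0.57 ⇒ λ = −ln(0.57)/5300 = 0.00010606.
75th percentile: 1 − e^(−λt) = 0.75, t = −ln(0.25)/λ = 13070.8 hours.

13070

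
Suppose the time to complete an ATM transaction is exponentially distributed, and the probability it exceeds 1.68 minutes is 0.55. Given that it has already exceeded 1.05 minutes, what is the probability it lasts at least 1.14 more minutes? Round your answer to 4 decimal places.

0.6665

From e^(−λ·1.68) = 0.55, λ = −ln(0.55)/1.68 = 0.355855.
Memoryless: P(X > 1.05+1.14 | X > 1.05) = P(X > 1.14) = e^(−0.355855·1.14) ≈ 0.6665.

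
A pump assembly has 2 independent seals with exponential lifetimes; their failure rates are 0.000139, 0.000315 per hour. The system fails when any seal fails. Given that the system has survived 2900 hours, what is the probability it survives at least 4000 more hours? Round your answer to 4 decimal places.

0.1627

Time to first failure ~ Exp(Σλ) with Σλ = 0.000454.
By memorylessness, P(T > 2900+4000 | T > 2900) = P(T > 4000) = e^(−0.000454·4000) ≈ 0.1627.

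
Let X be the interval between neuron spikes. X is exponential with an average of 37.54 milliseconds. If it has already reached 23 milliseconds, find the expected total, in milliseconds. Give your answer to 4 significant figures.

The rate is λ = 1/37.54 = 0.0266383 per millisecond.
By memorylessness, E[X | X > 23] = 23 + 1/λ = 23 + 37.54 = 60.54 milliseconds.

60.54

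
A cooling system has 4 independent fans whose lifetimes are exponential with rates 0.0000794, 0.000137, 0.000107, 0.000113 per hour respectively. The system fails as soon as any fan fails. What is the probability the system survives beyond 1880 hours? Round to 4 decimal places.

0.4402

The time to first failure is exponential with rate Σλ = 0.0000794 + 0.000137 + 0.000107 + 0.000113 = 0.0004364.
P(min > 1880) = e^(−0.0004364·1880) = e^(−0.82043) ≈ 0.4402.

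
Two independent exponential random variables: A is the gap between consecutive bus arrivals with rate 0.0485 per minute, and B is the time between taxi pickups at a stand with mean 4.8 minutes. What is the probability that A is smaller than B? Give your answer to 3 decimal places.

0.189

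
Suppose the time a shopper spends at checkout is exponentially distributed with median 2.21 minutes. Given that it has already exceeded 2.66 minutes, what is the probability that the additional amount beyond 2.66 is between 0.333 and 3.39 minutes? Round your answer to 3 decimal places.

For an exponential, median = ln(2)/λ, so λ = ln 2 / 2.21 = 0.313641 per minute.
Memoryless: the residual past 2.66 is again Exp(λ).
P(0.333 < residual < 3.39) = e^(−λ·0.333) − e^(−λ·3.39) = 0.90083 − 0.34533 ≈ 0.555.

0.555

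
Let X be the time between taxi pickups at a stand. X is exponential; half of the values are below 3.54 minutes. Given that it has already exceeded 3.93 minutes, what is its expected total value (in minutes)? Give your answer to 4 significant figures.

For an exponential, median = ln(2)/λ, so λ = ln 2 / 3.54 = 0.195804 per minute.
By memorylessness, E[X | X > 3.93] = 3.93 + 1/λ = 3.93 + 5.10714 = 9.03714 minutes.

9.037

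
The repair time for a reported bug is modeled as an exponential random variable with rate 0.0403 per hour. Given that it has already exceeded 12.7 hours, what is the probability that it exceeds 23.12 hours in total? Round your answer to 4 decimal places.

The exponential is memoryless, so the remaining time is again Exp(λ): the condition X > 12.7 is irrelevant.
P(X > 10.42) = e^(−0.41993) ≈ 0.6571.

0.6571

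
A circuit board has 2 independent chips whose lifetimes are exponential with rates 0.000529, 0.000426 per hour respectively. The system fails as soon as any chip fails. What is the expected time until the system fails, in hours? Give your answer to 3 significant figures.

The time to first failure is exponential with rate Σλ = 0.000529 + 0.000426 = 0.000955.
E[min] = 1/Σλ = 1/0.000955 = 1047.12 hours.

1050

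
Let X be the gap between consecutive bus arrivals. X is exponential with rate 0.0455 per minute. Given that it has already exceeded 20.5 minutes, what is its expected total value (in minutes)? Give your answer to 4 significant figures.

By memorylessness, E[X | X > 20.5] = 20.5 + 1/λ = 20.5 + 21.978 = 42.478 minutes.

42.48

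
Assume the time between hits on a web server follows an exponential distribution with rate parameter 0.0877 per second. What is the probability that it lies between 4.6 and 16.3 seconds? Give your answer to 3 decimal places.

0.429

P(4.6 < X < 16.3) = e^(−λ·4.6) − e^(−λ·16.3) = 0.66803 − 0.23943 ≈ 0.429.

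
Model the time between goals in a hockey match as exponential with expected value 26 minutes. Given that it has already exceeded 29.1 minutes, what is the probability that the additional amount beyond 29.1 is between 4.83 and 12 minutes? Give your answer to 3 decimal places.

0.200

The rate is λ = 1/26 = 0.0384615 per minute.
Memoryless: the residual past 29.1 is again Exp(λ).
P(4.83 < residual < 12) = e^(−λ·4.83) − e^(−λ·12) = 0.83047 − 0.63031 ≈ 0.200.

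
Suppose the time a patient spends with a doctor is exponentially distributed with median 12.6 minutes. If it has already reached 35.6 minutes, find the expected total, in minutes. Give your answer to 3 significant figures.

53.8

For an exponential, median = ln(2)/λ, so λ = ln 2 / 12.6 = 0.0550117 per minute.
By memorylessness, E[X | X > 35.6] = 35.6 + 1/λ = 35.6 + 18.178 = 53.778 minutes.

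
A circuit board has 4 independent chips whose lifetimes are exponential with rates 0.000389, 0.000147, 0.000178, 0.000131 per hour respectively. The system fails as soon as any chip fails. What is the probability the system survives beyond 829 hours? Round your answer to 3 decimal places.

The time to first failure is exponential with rate Σλ = 0.000389 + 0.000147 + 0.000178 + 0.000131 = 0.000845.
P(min > 829) = e^(−0.000845·829) = e^(−0.70051) ≈ 0.496.

0.496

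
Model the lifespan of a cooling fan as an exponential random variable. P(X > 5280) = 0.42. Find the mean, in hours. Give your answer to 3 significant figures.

6090

e^(−λ·5280) = 0.42 ⇒ λ = −ln(0.42)/5280 = 0.000164299.
Mean = 1/λ = 6086.45 hours.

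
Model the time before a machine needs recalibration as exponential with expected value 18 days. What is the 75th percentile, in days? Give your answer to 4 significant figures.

24.95

The rate is λ = 1/18 = 0.0555556 per day.
Set 1 − e^(−λt) = 0.75, so t = −ln(0.25)/λ = 1.3863/0.0555556 ≈ 24.9533 days.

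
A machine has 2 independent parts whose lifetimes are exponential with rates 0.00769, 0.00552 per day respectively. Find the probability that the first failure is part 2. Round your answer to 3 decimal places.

The time to first failure is exponential with rate Σλ = 0.00769 + 0.00552 = 0.01321.
P(part 2 first) = λ_2/Σλ = 0.00552/0.01321 ≈ 0.418.

0.418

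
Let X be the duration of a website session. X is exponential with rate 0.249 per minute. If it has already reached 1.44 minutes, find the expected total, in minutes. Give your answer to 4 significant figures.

5.456

By memorylessness, E[X | X > 1.44] = 1.44 + 1/λ = 1.44 + 4.01606 = 5.45606 minutes.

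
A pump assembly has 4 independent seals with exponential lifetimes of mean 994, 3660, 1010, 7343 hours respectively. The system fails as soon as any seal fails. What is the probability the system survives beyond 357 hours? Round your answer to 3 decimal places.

The first failure time is exponential with rate Σλ_i = 1/994 + 1/3660 + 1/1010 + 1/7343 = 0.00240554 per hour.
P(min > 357) = e^(−0.00240554·357) = e^(−0.85878) ≈ 0.424.

0.424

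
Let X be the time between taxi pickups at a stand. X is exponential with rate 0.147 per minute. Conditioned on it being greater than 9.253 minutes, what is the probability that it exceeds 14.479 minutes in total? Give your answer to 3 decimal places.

0.464

By the memoryless property, P(X > 9.253+5.226 | X > 9.253) = P(X > 5.226).
P(X > 5.226) = e^(−0.76822) ≈ 0.464.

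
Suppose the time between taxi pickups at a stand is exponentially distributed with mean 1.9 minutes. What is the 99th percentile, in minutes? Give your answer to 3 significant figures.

8.75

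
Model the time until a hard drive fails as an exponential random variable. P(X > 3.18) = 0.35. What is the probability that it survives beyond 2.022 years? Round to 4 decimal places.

0.5130

e^(−λ·3.18) = 0.35 ⇒ λ = −ln(0.35)/3.18 = 0.330133.
P(X > 2.022) = e^(−0.330133·2.022) = e^(−0.66753) ≈ 0.5130.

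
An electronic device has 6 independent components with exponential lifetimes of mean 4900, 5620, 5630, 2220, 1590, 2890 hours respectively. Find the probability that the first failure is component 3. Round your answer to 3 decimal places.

Rates: λ_i = 1/mean_i → 0.000204082, 0.000177936, 0.00017762, 0.00045045, 0.000628931, 0.000346021; Σλ = 0.00198504.
P(component 3 first) = λ_3/Σλ = 0.00017762/0.00198504 ≈ 0.089.

0.089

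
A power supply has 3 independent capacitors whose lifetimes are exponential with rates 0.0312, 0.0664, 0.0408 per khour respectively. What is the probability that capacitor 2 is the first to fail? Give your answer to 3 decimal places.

0.480

The time to first failure is exponential with rate Σλ = 0.0312 + 0.0664 + 0.0408 = 0.1384.
P(capacitor 2 first) = λ_2/Σλ = 0.0664/0.1384 ≈ 0.480.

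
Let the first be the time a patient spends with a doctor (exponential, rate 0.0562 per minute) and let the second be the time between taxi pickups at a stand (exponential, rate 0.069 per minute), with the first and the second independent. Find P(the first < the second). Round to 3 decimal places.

0.449

λ_1 = 0.0562, λ_2 = 0.069.
For independent exponentials, P(the first < the second) = λ_1/(λ_1+λ_2) = 0.0562/0.1252 ≈ 0.449.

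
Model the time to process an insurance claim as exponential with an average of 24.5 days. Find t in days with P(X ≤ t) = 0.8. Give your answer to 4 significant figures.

39.43

The rate is λ = 1/24.5 = 0.0408163 per day.
Set 1 − e^(−λt) = 0.8, so t = −ln(0.2)/λ = 1.6094/0.0408163 ≈ 39.4312 days.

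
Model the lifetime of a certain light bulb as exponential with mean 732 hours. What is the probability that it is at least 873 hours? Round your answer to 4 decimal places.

The rate is λ = 1/732 = 0.00136612 per hour.
P(X > 873) = e^(−λ·873) = e^(−1.1926) ≈ 0.3034.

0.3034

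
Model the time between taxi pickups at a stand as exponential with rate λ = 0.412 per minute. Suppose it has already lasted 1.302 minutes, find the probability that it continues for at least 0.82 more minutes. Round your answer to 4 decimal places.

0.7133

P(X > s+t | X > s) = e^(−λ(s+t))/e^(−λs) = e^(−λt), independent of s = 1.302.
P(X > 0.82) = e^(−0.33784) ≈ 0.7133.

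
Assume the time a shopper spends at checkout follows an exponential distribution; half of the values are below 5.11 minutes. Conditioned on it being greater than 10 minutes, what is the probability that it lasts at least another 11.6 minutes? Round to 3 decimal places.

For an exponential, median = ln(2)/λ, so λ = ln 2 / 5.11 = 0.135645 per minute.
P(X > s+t | X > s) = e^(−λ(s+t))/e^(−λs) = e^(−λt), independent of s = 10.
P(X > 11.6) = e^(−1.5735) ≈ 0.207.

0.207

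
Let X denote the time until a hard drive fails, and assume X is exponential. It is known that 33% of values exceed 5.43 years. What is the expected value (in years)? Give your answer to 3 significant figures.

4.90

e^(−λ·5.43) = 0.33 ⇒ λ = −ln(0.33)/5.43 = 0.204174.
Mean = 1/λ = 4.89779 years.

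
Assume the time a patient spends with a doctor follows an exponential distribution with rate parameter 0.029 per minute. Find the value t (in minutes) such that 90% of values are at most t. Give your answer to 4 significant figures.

79.40

Set 1 − e^(−λt) = 0.9, so t = −ln(0.1)/λ = 2.3026/0.029 ≈ 79.3995 minutes.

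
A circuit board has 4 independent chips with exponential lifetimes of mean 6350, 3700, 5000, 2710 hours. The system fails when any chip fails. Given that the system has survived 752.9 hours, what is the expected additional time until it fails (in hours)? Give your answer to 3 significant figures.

First-failure rate Σλ = 1/6350 + 1/3700 + 1/5000 + 1/2710 = 0.000996754.
By memorylessness the expected residual is 1/Σλ = 1003.26 hours, regardless of the 752.9 already elapsed.

1000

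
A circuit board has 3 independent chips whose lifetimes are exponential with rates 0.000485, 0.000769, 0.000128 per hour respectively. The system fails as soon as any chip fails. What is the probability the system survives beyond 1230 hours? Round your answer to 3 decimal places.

The time to first failure is exponential with rate Σλ = 0.000485 + 0.000769 + 0.000128 = 0.001382.
P(min > 1230) = e^(−0.001382·1230) = e^(−1.6999) ≈ 0.183.

0.183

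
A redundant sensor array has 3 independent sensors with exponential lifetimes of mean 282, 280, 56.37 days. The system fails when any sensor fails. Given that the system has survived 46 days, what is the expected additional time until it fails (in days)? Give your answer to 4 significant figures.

First-failure rate Σλ = 1/282 + 1/280 + 1/56.37 = 0.0248575.
By memorylessness the expected residual is 1/Σλ = 40.2294 days, regardless of the 46 already elapsed.

40.23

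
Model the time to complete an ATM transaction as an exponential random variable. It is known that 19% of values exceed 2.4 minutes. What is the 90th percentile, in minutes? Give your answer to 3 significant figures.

e^(−λ·2.4) = 0.19 ⇒ λ = −ln(0.19)/2.4 = 0.691971.
90th percentile: 1 − e^(−λt) = 0.9, t = −ln(0.1)/λ = 3.32757 minutes.

3.33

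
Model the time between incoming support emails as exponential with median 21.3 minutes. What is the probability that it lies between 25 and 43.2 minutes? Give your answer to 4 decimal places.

0.1981

For an exponential, median = ln(2)/λ, so λ = ln 2 / 21.3 = 0.0325421 per minute.
P(25 < X < 43.2) = e^(−λ·25) − e^(−λ·43.2) = 0.44328 − 0.24517 ≈ 0.1981.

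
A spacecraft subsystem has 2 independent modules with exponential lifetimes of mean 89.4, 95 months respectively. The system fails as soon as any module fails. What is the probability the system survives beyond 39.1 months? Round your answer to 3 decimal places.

The first failure time is exponential with rate Σλ_i = 1/89.4 + 1/95 = 0.021712 per month.
P(min > 39.1) = e^(−0.021712·39.1) = e^(−0.84894) ≈ 0.428.

0.428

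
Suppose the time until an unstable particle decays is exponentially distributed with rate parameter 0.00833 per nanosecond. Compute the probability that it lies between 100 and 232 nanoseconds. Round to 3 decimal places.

P(100 < X < 232) = e^(−λ·100) − e^(−λ·232) = 0.43474 − 0.14478 ≈ 0.290.

0.290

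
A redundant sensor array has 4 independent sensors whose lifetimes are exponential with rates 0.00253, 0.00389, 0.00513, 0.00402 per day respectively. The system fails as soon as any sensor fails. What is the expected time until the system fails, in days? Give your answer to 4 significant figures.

The time to first failure is exponential with rate Σλ = 0.00253 + 0.00389 + 0.00513 + 0.00402 = 0.01557.
E[min] = 1/Σλ = 1/0.01557 = 64.2261 days.

64.23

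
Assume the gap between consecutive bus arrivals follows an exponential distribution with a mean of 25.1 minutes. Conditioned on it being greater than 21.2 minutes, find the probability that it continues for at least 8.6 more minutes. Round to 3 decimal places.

0.710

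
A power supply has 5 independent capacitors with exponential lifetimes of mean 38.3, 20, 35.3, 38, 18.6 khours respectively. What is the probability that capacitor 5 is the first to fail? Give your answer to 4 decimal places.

0.2914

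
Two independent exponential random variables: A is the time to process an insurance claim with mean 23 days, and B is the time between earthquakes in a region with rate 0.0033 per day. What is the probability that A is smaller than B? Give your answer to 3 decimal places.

λ_1 = 1/23 = 0.0434783, λ_2 = 0.0033.
For independent exponentials, P(A < B) = λ_1/(λ_1+λ_2) = 0.0434783/0.0467783 ≈ 0.929.

0.929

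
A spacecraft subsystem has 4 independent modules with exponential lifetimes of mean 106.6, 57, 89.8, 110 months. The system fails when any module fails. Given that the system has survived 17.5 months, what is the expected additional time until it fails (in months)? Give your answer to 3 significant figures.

21.2

First-failure rate Σλ = 1/106.6 + 1/57 + 1/89.8 + 1/110 = 0.0471515.
By memorylessness the expected residual is 1/Σλ = 21.2082 months, regardless of the 17.5 already elapsed.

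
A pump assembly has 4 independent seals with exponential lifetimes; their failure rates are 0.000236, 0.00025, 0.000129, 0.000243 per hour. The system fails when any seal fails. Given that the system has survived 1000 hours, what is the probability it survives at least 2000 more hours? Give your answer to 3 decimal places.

Time to first failure ~ Exp(Σλ) with Σλ = 0.000858.
By memorylessness, P(T > 1000+2000 | T > 1000) = P(T > 2000) = e^(−0.000858·2000) ≈ 0.180.

0.180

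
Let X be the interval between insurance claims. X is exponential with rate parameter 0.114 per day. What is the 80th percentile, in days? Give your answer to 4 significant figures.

Set 1 − e^(−λt) = 0.8, so t = −ln(0.2)/λ = 1.6094/0.114 ≈ 14.1179 days.

14.12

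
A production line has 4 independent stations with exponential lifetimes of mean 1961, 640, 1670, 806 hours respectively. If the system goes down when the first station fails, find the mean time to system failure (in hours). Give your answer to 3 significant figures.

256

The first failure time is exponential with rate Σλ_i = 1/1961 + 1/640 + 1/1670 + 1/806 = 0.00391194 per hour.
E[min] = 1/Σλ = 1/0.00391194 = 255.628 hours.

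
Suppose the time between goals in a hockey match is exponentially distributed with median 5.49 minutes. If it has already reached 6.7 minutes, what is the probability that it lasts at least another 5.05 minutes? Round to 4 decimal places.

0.5286

For an exponential, median = ln(2)/λ, so λ = ln 2 / 5.49 = 0.126256 per minute.
P(X > s+t | X > s) = e^(−λ(s+t))/e^(−λs) = e^(−λt), independent of s = 6.7.
P(X > 5.05) = e^(−0.63759) ≈ 0.5286.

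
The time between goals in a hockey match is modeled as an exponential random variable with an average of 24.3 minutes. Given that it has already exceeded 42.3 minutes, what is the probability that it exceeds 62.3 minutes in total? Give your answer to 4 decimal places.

The rate is λ = 1/24.3 = 0.0411523 per minute.
By the memoryless property, P(X > 42.3+20 | X > 42.3) = P(X > 20).
P(X > 20) = e^(−0.82305) ≈ 0.4391.

0.4391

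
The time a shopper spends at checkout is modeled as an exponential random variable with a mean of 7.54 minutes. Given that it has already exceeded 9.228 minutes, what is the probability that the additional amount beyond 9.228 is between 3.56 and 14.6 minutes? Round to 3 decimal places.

0.479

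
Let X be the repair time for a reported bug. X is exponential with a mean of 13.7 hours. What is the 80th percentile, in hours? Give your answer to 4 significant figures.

22.05

The rate is λ = 1/13.7 = 0.0729927 per hour.
Set 1 − e^(−λt) = 0.8, so t = −ln(0.2)/λ = 1.6094/0.0729927 ≈ 22.0493 hours.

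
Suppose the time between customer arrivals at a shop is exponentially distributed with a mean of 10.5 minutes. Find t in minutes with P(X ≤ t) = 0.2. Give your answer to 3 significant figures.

2.34

The rate is λ = 1/10.5 = 0.0952381 per minute.
Set 1 − e^(−λt) = 0.2, so t = −ln(0.8)/λ = 0.22314/0.0952381 ≈ 2.34301 minutes.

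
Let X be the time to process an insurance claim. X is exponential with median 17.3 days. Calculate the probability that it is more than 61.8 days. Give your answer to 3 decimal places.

0.084

For an exponential, median = ln(2)/λ, so λ = ln 2 / 17.3 = 0.0400663 per day.
P(X > 61.8) = e^(−λ·61.8) = e^(−2.4761) ≈ 0.084.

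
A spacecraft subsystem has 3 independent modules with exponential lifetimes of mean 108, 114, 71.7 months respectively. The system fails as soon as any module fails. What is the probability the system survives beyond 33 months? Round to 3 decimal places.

The first failure time is exponential with rate Σλ_i = 1/108 + 1/114 + 1/71.7 = 0.0319782 per month.
P(min > 33) = e^(−0.0319782·33) = e^(−1.0553) ≈ 0.348.

0.348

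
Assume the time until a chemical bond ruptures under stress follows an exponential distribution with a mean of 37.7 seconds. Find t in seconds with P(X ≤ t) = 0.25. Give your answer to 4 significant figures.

10.85

The rate is λ = 1/37.7 = 0.0265252 per second.
Set 1 − e^(−λt) = 0.25, so t = −ln(0.75)/λ = 0.28768/0.0265252 ≈ 10.8456 seconds.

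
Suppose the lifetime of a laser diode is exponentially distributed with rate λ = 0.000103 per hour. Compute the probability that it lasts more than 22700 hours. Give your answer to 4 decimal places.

P(X > 22700) = e^(−λ·22700) = e^(−2.3381) ≈ 0.0965.

0.0965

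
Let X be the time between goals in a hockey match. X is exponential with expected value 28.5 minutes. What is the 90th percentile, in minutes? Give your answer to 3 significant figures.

The rate is λ = 1/28.5 = 0.0350877 per minute.
Set 1 − e^(−λt) = 0.9, so t = −ln(0.1)/λ = 2.3026/0.0350877 ≈ 65.6237 minutes.

65.6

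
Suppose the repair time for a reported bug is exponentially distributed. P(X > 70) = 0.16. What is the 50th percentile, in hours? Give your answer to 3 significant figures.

e^(−λ·70) = 0.16 ⇒ λ = −ln(0.16)/70 = 0.0261797.
50th percentile: 1 − e^(−λt) = 0.5, t = −ln(0.5)/λ = 26.4765 hours.

26.5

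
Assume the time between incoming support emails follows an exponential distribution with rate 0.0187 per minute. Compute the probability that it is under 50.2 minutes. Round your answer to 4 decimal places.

0.6089

P(X ≤ 50.2) = 1 − e^(−λ·50.2) = 1 − e^(−0.93874) ≈ 0.6089.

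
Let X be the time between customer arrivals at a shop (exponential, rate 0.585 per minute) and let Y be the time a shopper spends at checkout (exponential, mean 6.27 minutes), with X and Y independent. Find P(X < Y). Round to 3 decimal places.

0.786

λ_1 = 0.585, λ_2 = 1/6.27 = 0.15949.
For independent exponentials, P(X < Y) = λ_1/(λ_1+λ_2) = 0.585/0.74449 ≈ 0.786.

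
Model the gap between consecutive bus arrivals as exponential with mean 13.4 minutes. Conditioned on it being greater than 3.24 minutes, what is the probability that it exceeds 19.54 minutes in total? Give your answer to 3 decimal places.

The rate is λ = 1/13.4 = 0.0746269 per minute.
By the memoryless property, P(X > 3.24+16.3 | X > 3.24) = P(X > 16.3).
P(X > 16.3) = e^(−1.2164) ≈ 0.296.

0.296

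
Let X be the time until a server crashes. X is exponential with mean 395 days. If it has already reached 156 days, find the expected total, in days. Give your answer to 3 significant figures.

The rate is λ = 1/395 = 0.00253165 per day.
By memorylessness, E[X | X > 156] = 156 + 1/λ = 156 + 395 = 551 days.

551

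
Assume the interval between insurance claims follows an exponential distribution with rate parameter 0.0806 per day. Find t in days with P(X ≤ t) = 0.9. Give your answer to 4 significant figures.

28.57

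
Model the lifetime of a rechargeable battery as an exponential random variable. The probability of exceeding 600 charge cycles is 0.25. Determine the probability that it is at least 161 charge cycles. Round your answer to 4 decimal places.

0.6894

e^(−λ·600) = 0.25 ⇒ λ = −ln(0.25)/600 = 0.00231049.
P(X > 161) = e^(−0.00231049·161) = e^(−0.37199) ≈ 0.6894.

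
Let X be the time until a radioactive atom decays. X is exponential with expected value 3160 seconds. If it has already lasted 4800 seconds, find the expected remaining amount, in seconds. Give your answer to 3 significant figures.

The rate is λ = 1/3160 = 0.000316456 per second.
By memorylessness, the remaining amount past any threshold is again Exp(λ) with mean 1/λ = 3160 seconds.

3160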